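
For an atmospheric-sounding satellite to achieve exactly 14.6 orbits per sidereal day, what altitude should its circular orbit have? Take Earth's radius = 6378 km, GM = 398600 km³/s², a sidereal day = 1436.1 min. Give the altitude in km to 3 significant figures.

Required period T = 86166 / 14.6 = 5901.8 s.
From T = 2π√(a³/μ): a = (μ T²/4π²)^(1/3) = (398600 × 5901.8² / 4π²)^(1/3) = 7059 km.
Altitude h = a − R = 7059 − 6378 = 681 km.

681 km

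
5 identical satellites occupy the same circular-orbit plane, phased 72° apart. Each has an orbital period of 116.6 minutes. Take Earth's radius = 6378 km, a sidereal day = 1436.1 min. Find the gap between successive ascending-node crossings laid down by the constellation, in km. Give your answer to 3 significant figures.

651 km

T = 116.6 min = 6996.0 s.
Single-satellite node shift = (6996.0/86166) × 360° = 29.23°.
With 5 satellites evenly phased, successive equator crossings are 29.23/5 = 5.846° apart.
That is 5.846 × 111.3 = 651 km at the equator.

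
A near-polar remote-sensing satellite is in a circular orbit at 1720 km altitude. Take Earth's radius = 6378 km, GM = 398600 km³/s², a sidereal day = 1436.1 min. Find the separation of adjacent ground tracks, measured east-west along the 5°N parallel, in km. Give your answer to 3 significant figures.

Semi-major axis a = 6378 + 1720 = 8098 km. Period T = 2π√(a³/μ) = 2π√(8098³/398600) = 7252.3 s = 120.87 min.
Node shift per orbit = (7252.3/86166) × 360° = 30.30°.
Equatorial spacing = 30.30 × 111.3 km/° = 3373 km.
At 5° latitude, spacing = 3373 × cos(5°) = 3360 km.

3360 km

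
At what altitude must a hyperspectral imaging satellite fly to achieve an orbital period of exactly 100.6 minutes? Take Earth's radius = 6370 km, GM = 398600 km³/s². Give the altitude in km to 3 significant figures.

T = 100.6 min = 6036.0 s.
From T = 2π√(a³/μ): a = (μ T²/4π²)^(1/3) = (398600 × 6036.0² / 4π²)^(1/3) = 7165 km.
Altitude h = a − R = 7165 − 6370 = 795 km.

795 km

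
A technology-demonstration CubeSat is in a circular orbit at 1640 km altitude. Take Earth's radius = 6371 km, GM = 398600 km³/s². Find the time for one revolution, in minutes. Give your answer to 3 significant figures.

119 min

Semi-major axis a = 6371 + 1640 = 8011 km. Period T = 2π√(a³/μ) = 2π√(8011³/398600) = 7135.8 s = 118.93 min.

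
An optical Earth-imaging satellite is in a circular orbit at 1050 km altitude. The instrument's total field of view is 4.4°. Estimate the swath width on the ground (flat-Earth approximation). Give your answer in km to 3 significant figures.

Half-angle = 4.4°/2 = 2.2°.
Swath width ≈ 2h·tan(θ/2) = 2 × 1050 × tan(2.2°) = 80.7 km.

80.7 km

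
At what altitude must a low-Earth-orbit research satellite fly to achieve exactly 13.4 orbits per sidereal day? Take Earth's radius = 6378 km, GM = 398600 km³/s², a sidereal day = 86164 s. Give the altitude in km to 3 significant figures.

1100 km

Required period T = 86164 / 13.4 = 6430.1 s.
From T = 2π√(a³/μ): a = (μ T²/4π²)^(1/3) = (398600 × 6430.1² / 4π²)^(1/3) = 7474 km.
Altitude h = a − R = 7474 − 6378 = 1096 km.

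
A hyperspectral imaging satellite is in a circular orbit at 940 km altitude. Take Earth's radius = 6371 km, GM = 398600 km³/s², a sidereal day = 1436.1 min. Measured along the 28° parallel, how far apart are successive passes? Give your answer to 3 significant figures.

Semi-major axis a = 6371 + 940 = 7311 km. Period T = 2π√(a³/μ) = 2π√(7311³/398600) = 6221.2 s = 103.69 min.
Node shift per orbit = (6221.2/86166) × 360° = 25.99°.
Equatorial spacing = 25.99 × 111.2 km/° = 2890 km.
At 28° latitude, spacing = 2890 × cos(28°) = 2552 km.

2550 km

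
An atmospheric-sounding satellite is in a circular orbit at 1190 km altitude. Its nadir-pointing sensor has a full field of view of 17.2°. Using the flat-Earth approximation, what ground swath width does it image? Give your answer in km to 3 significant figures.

360 km

Half-angle = 17.2°/2 = 8.6°.
Swath width ≈ 2h·tan(θ/2) = 2 × 1190 × tan(8.6°) = 359.9 km.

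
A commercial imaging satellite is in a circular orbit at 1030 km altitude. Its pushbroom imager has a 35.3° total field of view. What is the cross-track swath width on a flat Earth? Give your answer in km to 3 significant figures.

655 km

Half-angle = 35.3°/2 = 17.65°.
Swath width ≈ 2h·tan(θ/2) = 2 × 1030 × tan(17.65°) = 655.4 km.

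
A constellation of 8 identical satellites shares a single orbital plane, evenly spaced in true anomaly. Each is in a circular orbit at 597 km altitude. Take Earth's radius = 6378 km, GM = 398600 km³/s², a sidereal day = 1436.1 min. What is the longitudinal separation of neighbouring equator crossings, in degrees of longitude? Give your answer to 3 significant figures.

3.03°

Semi-major axis a = 6378 + 597 = 6975 km. Period T = 2π√(a³/μ) = 2π√(6975³/398600) = 5797.3 s = 96.62 min.
Single-satellite node shift = (5797.3/86166) × 360° = 24.22°.
With 8 satellites evenly phased, successive equator crossings are 24.22/8 = 3.028° apart.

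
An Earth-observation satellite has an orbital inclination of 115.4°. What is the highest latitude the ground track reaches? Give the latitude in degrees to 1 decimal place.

Retrograde orbit: the ground track reaches ±(180° − i) = ±(180 − 115.4) = ±64.6°.

64.6°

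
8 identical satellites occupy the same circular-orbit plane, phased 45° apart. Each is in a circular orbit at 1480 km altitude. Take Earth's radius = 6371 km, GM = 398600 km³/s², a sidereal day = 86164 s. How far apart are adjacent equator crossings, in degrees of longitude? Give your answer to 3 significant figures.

Semi-major axis a = 6371 + 1480 = 7851 km. Period T = 2π√(a³/μ) = 2π√(7851³/398600) = 6923.1 s = 115.38 min.
Single-satellite node shift = (6923.1/86164) × 360° = 28.93°.
With 8 satellites evenly phased, successive equator crossings are 28.93/8 = 3.616° apart.

3.62°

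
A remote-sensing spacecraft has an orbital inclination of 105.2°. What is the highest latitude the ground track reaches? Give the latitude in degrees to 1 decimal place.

74.8°

Retrograde orbit: the ground track reaches ±(180° − i) = ±(180 − 105.2) = ±74.8°.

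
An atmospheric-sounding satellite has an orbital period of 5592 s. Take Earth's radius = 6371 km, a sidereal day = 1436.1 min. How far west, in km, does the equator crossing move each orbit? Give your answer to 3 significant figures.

During one orbit Earth rotates (5592.0 / 86166) × 360° = 23.36°.
At the equator that is 23.36° × (2π·6371/360) km/° = 23.36 × 111.2 = 2598 km.

2600 km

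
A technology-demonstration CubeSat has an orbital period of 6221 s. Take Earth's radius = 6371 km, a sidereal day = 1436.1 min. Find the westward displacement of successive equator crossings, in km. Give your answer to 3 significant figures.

During one orbit Earth rotates (6221.0 / 86166) × 360° = 25.99°.
At the equator that is 25.99° × (2π·6371/360) km/° = 25.99 × 111.2 = 2890 km.

2890 km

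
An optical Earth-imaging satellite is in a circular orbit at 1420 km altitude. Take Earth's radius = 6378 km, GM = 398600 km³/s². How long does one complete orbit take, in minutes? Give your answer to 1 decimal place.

Semi-major axis a = 6378 + 1420 = 7798 km. Period T = 2π√(a³/μ) = 2π√(7798³/398600) = 6853.1 s = 114.22 min.

114.2 min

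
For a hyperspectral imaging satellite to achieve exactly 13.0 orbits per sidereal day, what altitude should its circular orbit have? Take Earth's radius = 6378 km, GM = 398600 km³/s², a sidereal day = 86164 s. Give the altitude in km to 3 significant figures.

1250 km

Required period T = 86164 / 13.0 = 6628.0 s.
From T = 2π√(a³/μ): a = (μ T²/4π²)^(1/3) = (398600 × 6628.0² / 4π²)^(1/3) = 7626 km.
Altitude h = a − R = 7626 − 6378 = 1248 km.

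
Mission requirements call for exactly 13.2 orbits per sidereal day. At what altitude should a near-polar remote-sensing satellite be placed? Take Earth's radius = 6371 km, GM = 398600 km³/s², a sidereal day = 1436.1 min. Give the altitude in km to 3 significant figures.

1180 km

Required period T = 86166 / 13.2 = 6527.7 s.
From T = 2π√(a³/μ): a = (μ T²/4π²)^(1/3) = (398600 × 6527.7² / 4π²)^(1/3) = 7549 km.
Altitude h = a − R = 7549 − 6371 = 1178 km.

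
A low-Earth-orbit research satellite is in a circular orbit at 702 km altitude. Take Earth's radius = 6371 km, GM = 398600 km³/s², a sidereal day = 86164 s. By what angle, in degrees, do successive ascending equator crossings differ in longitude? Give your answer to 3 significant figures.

Semi-major axis a = 6371 + 702 = 7073 km. Period T = 2π√(a³/μ) = 2π√(7073³/398600) = 5919.9 s = 98.67 min.
During one orbit Earth rotates (5919.9 / 86164) × 360° = 24.73°.

24.7°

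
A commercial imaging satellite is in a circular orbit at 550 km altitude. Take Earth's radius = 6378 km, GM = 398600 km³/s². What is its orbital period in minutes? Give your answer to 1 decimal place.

Semi-major axis a = 6378 + 550 = 6928 km. Period T = 2π√(a³/μ) = 2π√(6928³/398600) = 5738.8 s = 95.65 min.

95.6 min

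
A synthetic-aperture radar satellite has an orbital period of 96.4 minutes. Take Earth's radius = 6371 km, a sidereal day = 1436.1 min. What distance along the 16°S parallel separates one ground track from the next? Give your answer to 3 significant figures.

2580 km

T = 96.4 min = 5784.0 s.
Node shift per orbit = (5784.0/86166) × 360° = 24.17°.
Equatorial spacing = 24.17 × 111.2 km/° = 2687 km.
At 16° latitude, spacing = 2687 × cos(16°) = 2583 km.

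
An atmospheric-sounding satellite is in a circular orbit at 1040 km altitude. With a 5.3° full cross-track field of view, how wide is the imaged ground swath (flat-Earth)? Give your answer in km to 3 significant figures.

96.3 km

Half-angle = 5.3°/2 = 2.65°.
Swath width ≈ 2h·tan(θ/2) = 2 × 1040 × tan(2.65°) = 96.3 km.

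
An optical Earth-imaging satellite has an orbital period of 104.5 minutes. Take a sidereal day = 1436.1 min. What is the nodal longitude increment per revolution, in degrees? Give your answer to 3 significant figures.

26.2°

T = 104.5 min = 6270.0 s.
During one orbit Earth rotates (6270.0 / 86166) × 360° = 26.20°.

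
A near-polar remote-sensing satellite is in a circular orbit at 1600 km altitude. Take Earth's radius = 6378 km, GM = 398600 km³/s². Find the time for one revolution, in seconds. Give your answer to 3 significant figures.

7090 seconds

Semi-major axis a = 6378 + 1600 = 7978 km. Period T = 2π√(a³/μ) = 2π√(7978³/398600) = 7091.7 s = 118.20 min.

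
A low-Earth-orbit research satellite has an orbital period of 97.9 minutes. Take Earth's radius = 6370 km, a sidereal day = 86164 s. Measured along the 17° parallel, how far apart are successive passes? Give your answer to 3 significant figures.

T = 97.9 min = 5874.0 s.
Node shift per orbit = (5874.0/86164) × 360° = 24.54°.
Equatorial spacing = 24.54 × 111.2 km/° = 2729 km.
At 17° latitude, spacing = 2729 × cos(17°) = 2609 km.

2610 km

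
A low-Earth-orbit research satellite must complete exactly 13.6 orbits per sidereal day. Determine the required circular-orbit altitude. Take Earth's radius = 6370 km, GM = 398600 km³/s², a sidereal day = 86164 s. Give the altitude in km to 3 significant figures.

Required period T = 86164 / 13.6 = 6335.6 s.
From T = 2π√(a³/μ): a = (μ T²/4π²)^(1/3) = (398600 × 6335.6² / 4π²)^(1/3) = 7400 km.
Altitude h = a − R = 7400 − 6370 = 1030 km.

1030 km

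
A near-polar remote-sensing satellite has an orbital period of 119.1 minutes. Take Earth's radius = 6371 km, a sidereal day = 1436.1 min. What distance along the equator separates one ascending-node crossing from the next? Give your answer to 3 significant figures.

T = 119.1 min = 7146.0 s.
During one orbit Earth rotates (7146.0 / 86166) × 360° = 29.86°.
At the equator that is 29.86° × (2π·6371/360) km/° = 29.86 × 111.2 = 3320 km.

3320 km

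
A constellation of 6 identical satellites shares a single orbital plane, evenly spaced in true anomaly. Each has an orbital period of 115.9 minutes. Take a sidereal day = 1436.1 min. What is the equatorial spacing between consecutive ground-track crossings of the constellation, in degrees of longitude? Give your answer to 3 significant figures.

T = 115.9 min = 6954.0 s.
Single-satellite node shift = (6954.0/86166) × 360° = 29.05°.
With 6 satellites evenly phased, successive equator crossings are 29.05/6 = 4.842° apart.

4.84°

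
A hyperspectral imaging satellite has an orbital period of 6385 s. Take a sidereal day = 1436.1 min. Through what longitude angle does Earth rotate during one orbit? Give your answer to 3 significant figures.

During one orbit Earth rotates (6385.0 / 86166) × 360° = 26.68°.

26.7°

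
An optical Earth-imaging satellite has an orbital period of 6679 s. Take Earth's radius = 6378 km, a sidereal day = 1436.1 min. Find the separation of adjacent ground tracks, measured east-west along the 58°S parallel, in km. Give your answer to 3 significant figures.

1650 km

Node shift per orbit = (6679.0/86166) × 360° = 27.90°.
Equatorial spacing = 27.90 × 111.3 km/° = 3106 km.
At 58° latitude, spacing = 3106 × cos(58°) = 1646 km.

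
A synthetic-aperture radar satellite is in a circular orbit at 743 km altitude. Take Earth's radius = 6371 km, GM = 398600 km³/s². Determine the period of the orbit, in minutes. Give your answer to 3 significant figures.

Semi-major axis a = 6371 + 743 = 7114 km. Period T = 2π√(a³/μ) = 2π√(7114³/398600) = 5971.5 s = 99.52 min.

99.5 min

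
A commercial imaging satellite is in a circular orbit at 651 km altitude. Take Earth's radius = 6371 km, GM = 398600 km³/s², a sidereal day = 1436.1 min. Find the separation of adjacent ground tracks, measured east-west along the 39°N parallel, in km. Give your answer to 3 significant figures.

Semi-major axis a = 6371 + 651 = 7022 km. Period T = 2π√(a³/μ) = 2π√(7022³/398600) = 5856.0 s = 97.60 min.
Node shift per orbit = (5856.0/86166) × 360° = 24.47°.
Equatorial spacing = 24.47 × 111.2 km/° = 2721 km.
At 39° latitude, spacing = 2721 × cos(39°) = 2114 km.

2110 km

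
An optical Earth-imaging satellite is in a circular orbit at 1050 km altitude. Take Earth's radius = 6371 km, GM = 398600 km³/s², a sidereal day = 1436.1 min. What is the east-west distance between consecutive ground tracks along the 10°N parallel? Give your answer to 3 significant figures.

Semi-major axis a = 6371 + 1050 = 7421 km. Period T = 2π√(a³/μ) = 2π√(7421³/398600) = 6362.2 s = 106.04 min.
Node shift per orbit = (6362.2/86166) × 360° = 26.58°.
Equatorial spacing = 26.58 × 111.2 km/° = 2956 km.
At 10° latitude, spacing = 2956 × cos(10°) = 2911 km.

2910 km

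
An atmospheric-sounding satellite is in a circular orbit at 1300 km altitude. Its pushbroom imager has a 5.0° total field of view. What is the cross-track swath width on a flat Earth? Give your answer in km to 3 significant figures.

114 km

Half-angle = 5.0°/2 = 2.5°.
Swath width ≈ 2h·tan(θ/2) = 2 × 1300 × tan(2.5°) = 113.5 km.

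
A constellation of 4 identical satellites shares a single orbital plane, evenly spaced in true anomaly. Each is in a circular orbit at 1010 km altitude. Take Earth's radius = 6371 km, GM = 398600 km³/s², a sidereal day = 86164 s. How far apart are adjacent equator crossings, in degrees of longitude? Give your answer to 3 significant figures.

Semi-major axis a = 6371 + 1010 = 7381 km. Period T = 2π√(a³/μ) = 2π√(7381³/398600) = 6310.8 s = 105.18 min.
Single-satellite node shift = (6310.8/86164) × 360° = 26.37°.
With 4 satellites evenly phased, successive equator crossings are 26.37/4 = 6.592° apart.

6.59°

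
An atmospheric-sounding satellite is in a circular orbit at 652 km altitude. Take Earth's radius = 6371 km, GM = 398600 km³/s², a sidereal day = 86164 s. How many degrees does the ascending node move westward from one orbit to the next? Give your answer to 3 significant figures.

Semi-major axis a = 6371 + 652 = 7023 km. Period T = 2π√(a³/μ) = 2π√(7023³/398600) = 5857.3 s = 97.62 min.
During one orbit Earth rotates (5857.3 / 86164) × 360° = 24.47°.

24.5°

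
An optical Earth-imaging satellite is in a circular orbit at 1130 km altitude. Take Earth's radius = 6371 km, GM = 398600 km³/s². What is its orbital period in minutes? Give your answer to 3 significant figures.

Semi-major axis a = 6371 + 1130 = 7501 km. Period T = 2π√(a³/μ) = 2π√(7501³/398600) = 6465.3 s = 107.76 min.

108 min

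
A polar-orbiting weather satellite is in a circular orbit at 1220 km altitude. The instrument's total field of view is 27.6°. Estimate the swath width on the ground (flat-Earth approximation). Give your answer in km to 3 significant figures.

Half-angle = 27.6°/2 = 13.8°.
Swath width ≈ 2h·tan(θ/2) = 2 × 1220 × tan(13.8°) = 599.3 km.

599 km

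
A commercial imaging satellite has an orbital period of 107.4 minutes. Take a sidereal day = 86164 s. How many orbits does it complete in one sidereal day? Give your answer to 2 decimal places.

T = 107.4 min = 6444.0 s.
Orbits per sidereal day = 86164 / 6444.0 = 13.371.

13.37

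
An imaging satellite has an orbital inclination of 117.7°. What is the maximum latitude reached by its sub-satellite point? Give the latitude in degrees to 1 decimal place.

62.3°

Retrograde orbit: the ground track reaches ±(180° − i) = ±(180 − 117.7) = ±62.3°.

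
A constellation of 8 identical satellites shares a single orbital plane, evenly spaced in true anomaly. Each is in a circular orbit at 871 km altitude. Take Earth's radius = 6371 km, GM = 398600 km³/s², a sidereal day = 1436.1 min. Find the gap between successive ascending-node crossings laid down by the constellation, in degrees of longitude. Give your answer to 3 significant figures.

3.20°

Semi-major axis a = 6371 + 871 = 7242 km. Period T = 2π√(a³/μ) = 2π√(7242³/398600) = 6133.4 s = 102.22 min.
Single-satellite node shift = (6133.4/86166) × 360° = 25.63°.
With 8 satellites evenly phased, successive equator crossings are 25.63/8 = 3.203° apart.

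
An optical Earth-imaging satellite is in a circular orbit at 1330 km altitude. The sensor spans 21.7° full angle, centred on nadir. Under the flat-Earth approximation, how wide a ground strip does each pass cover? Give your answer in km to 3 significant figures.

Half-angle = 21.7°/2 = 10.85°.
Swath width ≈ 2h·tan(θ/2) = 2 × 1330 × tan(10.85°) = 509.8 km.

510 km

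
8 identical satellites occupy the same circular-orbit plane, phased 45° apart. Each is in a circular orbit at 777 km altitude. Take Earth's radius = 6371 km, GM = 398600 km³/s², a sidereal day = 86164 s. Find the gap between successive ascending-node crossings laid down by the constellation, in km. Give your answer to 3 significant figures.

349 km

Semi-major axis a = 6371 + 777 = 7148 km. Period T = 2π√(a³/μ) = 2π√(7148³/398600) = 6014.3 s = 100.24 min.
Single-satellite node shift = (6014.3/86164) × 360° = 25.13°.
With 8 satellites evenly phased, successive equator crossings are 25.13/8 = 3.141° apart.
That is 3.141 × 111.2 = 349 km at the equator.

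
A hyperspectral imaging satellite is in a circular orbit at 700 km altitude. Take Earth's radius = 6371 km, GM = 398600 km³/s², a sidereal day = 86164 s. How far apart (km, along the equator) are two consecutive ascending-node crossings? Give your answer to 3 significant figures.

2750 km

Semi-major axis a = 6371 + 700 = 7071 km. Period T = 2π√(a³/μ) = 2π√(7071³/398600) = 5917.4 s = 98.62 min.
During one orbit Earth rotates (5917.4 / 86164) × 360° = 24.72°.
At the equator that is 24.72° × (2π·6371/360) km/° = 24.72 × 111.2 = 2749 km.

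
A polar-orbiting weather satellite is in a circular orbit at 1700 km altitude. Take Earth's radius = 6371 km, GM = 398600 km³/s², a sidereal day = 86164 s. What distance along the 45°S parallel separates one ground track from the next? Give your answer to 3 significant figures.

Semi-major axis a = 6371 + 1700 = 8071 km. Period T = 2π√(a³/μ) = 2π√(8071³/398600) = 7216.1 s = 120.27 min.
Node shift per orbit = (7216.1/86164) × 360° = 30.15°.
Equatorial spacing = 30.15 × 111.2 km/° = 3352 km.
At 45° latitude, spacing = 3352 × cos(45°) = 2371 km.

2370 km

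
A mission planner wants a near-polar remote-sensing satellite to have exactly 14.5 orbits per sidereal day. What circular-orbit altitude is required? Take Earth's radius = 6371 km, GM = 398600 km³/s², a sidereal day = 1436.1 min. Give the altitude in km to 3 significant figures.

720 km

Required period T = 86166 / 14.5 = 5942.5 s.
From T = 2π√(a³/μ): a = (μ T²/4π²)^(1/3) = (398600 × 5942.5² / 4π²)^(1/3) = 7091 km.
Altitude h = a − R = 7091 − 6371 = 720 km.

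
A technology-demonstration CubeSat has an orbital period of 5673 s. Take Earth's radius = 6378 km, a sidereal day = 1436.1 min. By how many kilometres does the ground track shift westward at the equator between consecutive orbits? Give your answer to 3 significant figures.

During one orbit Earth rotates (5673.0 / 86166) × 360° = 23.70°.
At the equator that is 23.70° × (2π·6378/360) km/° = 23.70 × 111.3 = 2638 km.

2640 km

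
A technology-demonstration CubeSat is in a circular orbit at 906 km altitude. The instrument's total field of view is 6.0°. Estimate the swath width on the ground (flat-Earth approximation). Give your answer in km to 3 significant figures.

Half-angle = 6.0°/2 = 3°.
Swath width ≈ 2h·tan(θ/2) = 2 × 906 × tan(3°) = 95.0 km.

95.0 km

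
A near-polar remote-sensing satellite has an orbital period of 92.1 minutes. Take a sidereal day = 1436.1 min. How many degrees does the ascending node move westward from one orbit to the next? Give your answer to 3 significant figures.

T = 92.1 min = 5526.0 s.
During one orbit Earth rotates (5526.0 / 86166) × 360° = 23.09°.

23.1°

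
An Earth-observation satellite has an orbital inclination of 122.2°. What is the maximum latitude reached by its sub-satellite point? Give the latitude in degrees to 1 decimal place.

Retrograde orbit: the ground track reaches ±(180° − i) = ±(180 − 122.2) = ±57.8°.

57.8°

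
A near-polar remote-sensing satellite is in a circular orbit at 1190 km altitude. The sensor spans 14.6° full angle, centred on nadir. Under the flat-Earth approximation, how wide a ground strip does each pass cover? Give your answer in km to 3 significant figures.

305 km

Half-angle = 14.6°/2 = 7.3°.
Swath width ≈ 2h·tan(θ/2) = 2 × 1190 × tan(7.3°) = 304.9 km.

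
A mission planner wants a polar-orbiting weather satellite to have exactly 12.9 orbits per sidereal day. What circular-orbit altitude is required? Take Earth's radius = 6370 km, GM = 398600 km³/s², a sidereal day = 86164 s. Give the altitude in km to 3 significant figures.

Required period T = 86164 / 12.9 = 6679.4 s.
From T = 2π√(a³/μ): a = (μ T²/4π²)^(1/3) = (398600 × 6679.4² / 4π²)^(1/3) = 7666 km.
Altitude h = a − R = 7666 − 6370 = 1296 km.

1300 km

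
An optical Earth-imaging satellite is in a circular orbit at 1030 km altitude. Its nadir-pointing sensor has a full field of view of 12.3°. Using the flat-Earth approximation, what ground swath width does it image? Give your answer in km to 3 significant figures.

Half-angle = 12.3°/2 = 6.15°.
Swath width ≈ 2h·tan(θ/2) = 2 × 1030 × tan(6.15°) = 222.0 km.

222 km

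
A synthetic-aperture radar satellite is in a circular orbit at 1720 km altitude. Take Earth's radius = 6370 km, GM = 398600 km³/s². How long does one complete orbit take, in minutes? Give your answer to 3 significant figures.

Semi-major axis a = 6370 + 1720 = 8090 km. Period T = 2π√(a³/μ) = 2π√(8090³/398600) = 7241.6 s = 120.69 min.

121 min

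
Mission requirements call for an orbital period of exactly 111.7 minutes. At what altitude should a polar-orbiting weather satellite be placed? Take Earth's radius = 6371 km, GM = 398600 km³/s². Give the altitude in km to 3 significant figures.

1310 km

T = 111.7 min = 6702.0 s.
From T = 2π√(a³/μ): a = (μ T²/4π²)^(1/3) = (398600 × 6702.0² / 4π²)^(1/3) = 7683 km.
Altitude h = a − R = 7683 − 6371 = 1312 km.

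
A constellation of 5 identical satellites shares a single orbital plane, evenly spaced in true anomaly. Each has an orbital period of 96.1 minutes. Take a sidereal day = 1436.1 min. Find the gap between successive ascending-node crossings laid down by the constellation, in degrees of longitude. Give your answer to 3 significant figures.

4.82°

T = 96.1 min = 5766.0 s.
Single-satellite node shift = (5766.0/86166) × 360° = 24.09°.
With 5 satellites evenly phased, successive equator crossings are 24.09/5 = 4.818° apart.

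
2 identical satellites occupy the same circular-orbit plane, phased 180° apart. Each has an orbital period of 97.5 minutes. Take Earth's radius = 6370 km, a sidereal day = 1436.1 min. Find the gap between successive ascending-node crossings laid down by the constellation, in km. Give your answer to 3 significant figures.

1360 km

T = 97.5 min = 5850.0 s.
Single-satellite node shift = (5850.0/86166) × 360° = 24.44°.
With 2 satellites evenly phased, successive equator crossings are 24.44/2 = 12.221° apart.
That is 12.221 × 111.2 = 1359 km at the equator.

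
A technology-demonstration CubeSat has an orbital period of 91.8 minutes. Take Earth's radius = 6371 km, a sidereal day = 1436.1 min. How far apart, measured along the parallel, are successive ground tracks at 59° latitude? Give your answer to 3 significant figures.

T = 91.8 min = 5508.0 s.
Node shift per orbit = (5508.0/86166) × 360° = 23.01°.
Equatorial spacing = 23.01 × 111.2 km/° = 2559 km.
At 59° latitude, spacing = 2559 × cos(59°) = 1318 km.

1320 km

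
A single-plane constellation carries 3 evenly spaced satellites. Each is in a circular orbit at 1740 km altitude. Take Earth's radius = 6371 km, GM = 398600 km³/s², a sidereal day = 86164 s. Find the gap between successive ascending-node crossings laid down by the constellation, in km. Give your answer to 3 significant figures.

Semi-major axis a = 6371 + 1740 = 8111 km. Period T = 2π√(a³/μ) = 2π√(8111³/398600) = 7269.8 s = 121.16 min.
Single-satellite node shift = (7269.8/86164) × 360° = 30.37°.
With 3 satellites evenly phased, successive equator crossings are 30.37/3 = 10.125° apart.
That is 10.125 × 111.2 = 1126 km at the equator.

1130 km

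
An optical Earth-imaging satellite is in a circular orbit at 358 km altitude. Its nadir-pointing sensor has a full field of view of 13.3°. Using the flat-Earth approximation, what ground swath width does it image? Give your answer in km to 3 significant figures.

Half-angle = 13.3°/2 = 6.65°.
Swath width ≈ 2h·tan(θ/2) = 2 × 358 × tan(6.65°) = 83.5 km.

83.5 km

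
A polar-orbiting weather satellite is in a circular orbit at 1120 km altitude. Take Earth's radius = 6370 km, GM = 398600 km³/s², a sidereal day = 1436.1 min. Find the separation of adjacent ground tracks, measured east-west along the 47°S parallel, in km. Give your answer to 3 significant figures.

2040 km

Semi-major axis a = 6370 + 1120 = 7490 km. Period T = 2π√(a³/μ) = 2π√(7490³/398600) = 6451.1 s = 107.52 min.
Node shift per orbit = (6451.1/86166) × 360° = 26.95°.
Equatorial spacing = 26.95 × 111.2 km/° = 2997 km.
At 47° latitude, spacing = 2997 × cos(47°) = 2044 km.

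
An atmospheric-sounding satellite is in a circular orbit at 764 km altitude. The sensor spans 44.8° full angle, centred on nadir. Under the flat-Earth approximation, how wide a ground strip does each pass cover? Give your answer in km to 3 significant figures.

Half-angle = 44.8°/2 = 22.4°.
Swath width ≈ 2h·tan(θ/2) = 2 × 764 × tan(22.4°) = 629.8 km.

630 km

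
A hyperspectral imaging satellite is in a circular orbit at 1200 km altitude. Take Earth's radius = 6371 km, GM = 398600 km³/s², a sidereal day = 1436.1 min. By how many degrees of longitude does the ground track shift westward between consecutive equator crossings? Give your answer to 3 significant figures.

Semi-major axis a = 6371 + 1200 = 7571 km. Period T = 2π√(a³/μ) = 2π√(7571³/398600) = 6556.0 s = 109.27 min.
During one orbit Earth rotates (6556.0 / 86166) × 360° = 27.39°.

27.4°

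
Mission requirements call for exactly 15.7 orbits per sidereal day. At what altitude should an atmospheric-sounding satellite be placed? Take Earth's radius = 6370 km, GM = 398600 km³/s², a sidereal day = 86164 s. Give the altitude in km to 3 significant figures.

355 km

Required period T = 86164 / 15.7 = 5488.2 s.
From T = 2π√(a³/μ): a = (μ T²/4π²)^(1/3) = (398600 × 5488.2² / 4π²)^(1/3) = 6725 km.
Altitude h = a − R = 6725 − 6370 = 355 km.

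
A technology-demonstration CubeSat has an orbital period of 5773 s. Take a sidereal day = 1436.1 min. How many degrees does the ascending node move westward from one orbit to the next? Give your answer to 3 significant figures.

During one orbit Earth rotates (5773.0 / 86166) × 360° = 24.12°.

24.1°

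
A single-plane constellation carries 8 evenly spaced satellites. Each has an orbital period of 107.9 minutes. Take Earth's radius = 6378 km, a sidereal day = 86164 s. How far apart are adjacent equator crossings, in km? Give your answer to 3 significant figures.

T = 107.9 min = 6474.0 s.
Single-satellite node shift = (6474.0/86164) × 360° = 27.05°.
With 8 satellites evenly phased, successive equator crossings are 27.05/8 = 3.381° apart.
That is 3.381 × 111.3 = 376 km at the equator.

376 km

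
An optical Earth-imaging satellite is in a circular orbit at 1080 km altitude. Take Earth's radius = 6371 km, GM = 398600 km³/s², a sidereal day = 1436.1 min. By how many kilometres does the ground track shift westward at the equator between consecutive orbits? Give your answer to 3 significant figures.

2970 km

Semi-major axis a = 6371 + 1080 = 7451 km. Period T = 2π√(a³/μ) = 2π√(7451³/398600) = 6400.8 s = 106.68 min.
During one orbit Earth rotates (6400.8 / 86166) × 360° = 26.74°.
At the equator that is 26.74° × (2π·6371/360) km/° = 26.74 × 111.2 = 2974 km.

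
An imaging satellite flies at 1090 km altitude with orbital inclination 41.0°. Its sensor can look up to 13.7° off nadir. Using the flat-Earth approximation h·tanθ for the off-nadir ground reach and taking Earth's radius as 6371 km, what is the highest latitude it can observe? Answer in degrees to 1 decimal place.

43.4°

For a prograde orbit the ground track reaches latitude ±i = ±41.0°.
Sensor half-swath on the ground ≈ 1090·tan(13.7°) = 266 km = 2.39° of latitude.
Maximum observable latitude ≈ 41.0 + 2.39 = 43.4°.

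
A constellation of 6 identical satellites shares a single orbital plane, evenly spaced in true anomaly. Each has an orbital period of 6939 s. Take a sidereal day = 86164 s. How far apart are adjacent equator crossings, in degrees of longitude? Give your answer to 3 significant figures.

Single-satellite node shift = (6939.0/86164) × 360° = 28.99°.
With 6 satellites evenly phased, successive equator crossings are 28.99/6 = 4.832° apart.

4.83°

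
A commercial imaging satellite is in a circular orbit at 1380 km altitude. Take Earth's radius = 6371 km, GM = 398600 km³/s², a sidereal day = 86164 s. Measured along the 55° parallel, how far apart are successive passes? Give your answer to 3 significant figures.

1810 km

Semi-major axis a = 6371 + 1380 = 7751 km. Period T = 2π√(a³/μ) = 2π√(7751³/398600) = 6791.2 s = 113.19 min.
Node shift per orbit = (6791.2/86164) × 360° = 28.37°.
Equatorial spacing = 28.37 × 111.2 km/° = 3155 km.
At 55° latitude, spacing = 3155 × cos(55°) = 1810 km.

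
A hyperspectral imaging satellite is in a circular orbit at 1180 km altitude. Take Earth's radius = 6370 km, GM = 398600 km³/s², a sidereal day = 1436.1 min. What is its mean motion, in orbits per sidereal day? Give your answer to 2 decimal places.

13.20

Semi-major axis a = 6370 + 1180 = 7550 km. Period T = 2π√(a³/μ) = 2π√(7550³/398600) = 6528.8 s = 108.81 min.
Orbits per sidereal day = 86166 / 6528.8 = 13.198.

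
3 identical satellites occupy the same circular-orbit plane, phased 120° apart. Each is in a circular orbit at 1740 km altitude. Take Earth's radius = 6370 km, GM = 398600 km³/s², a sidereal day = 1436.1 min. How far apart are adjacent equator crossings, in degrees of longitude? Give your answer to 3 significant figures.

Semi-major axis a = 6370 + 1740 = 8110 km. Period T = 2π√(a³/μ) = 2π√(8110³/398600) = 7268.5 s = 121.14 min.
Single-satellite node shift = (7268.5/86166) × 360° = 30.37°.
With 3 satellites evenly phased, successive equator crossings are 30.37/3 = 10.123° apart.

10.1°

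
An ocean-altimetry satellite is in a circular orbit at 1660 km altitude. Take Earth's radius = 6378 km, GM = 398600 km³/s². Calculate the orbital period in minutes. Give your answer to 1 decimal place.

Semi-major axis a = 6378 + 1660 = 8038 km. Period T = 2π√(a³/μ) = 2π√(8038³/398600) = 7171.9 s = 119.53 min.

119.5 min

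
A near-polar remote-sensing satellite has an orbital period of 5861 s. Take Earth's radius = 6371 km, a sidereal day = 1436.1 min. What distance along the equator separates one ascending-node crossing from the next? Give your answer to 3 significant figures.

During one orbit Earth rotates (5861.0 / 86166) × 360° = 24.49°.
At the equator that is 24.49° × (2π·6371/360) km/° = 24.49 × 111.2 = 2723 km.

2720 km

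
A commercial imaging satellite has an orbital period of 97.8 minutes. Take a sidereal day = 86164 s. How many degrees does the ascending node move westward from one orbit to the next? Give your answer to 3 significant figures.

24.5°

T = 97.8 min = 5868.0 s.
During one orbit Earth rotates (5868.0 / 86164) × 360° = 24.52°.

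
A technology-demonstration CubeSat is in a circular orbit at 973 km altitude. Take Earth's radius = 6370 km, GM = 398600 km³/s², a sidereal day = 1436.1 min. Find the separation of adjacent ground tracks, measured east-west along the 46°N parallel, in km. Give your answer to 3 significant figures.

2020 km

Semi-major axis a = 6370 + 973 = 7343 km. Period T = 2π√(a³/μ) = 2π√(7343³/398600) = 6262.1 s = 104.37 min.
Node shift per orbit = (6262.1/86166) × 360° = 26.16°.
Equatorial spacing = 26.16 × 111.2 km/° = 2909 km.
At 46° latitude, spacing = 2909 × cos(46°) = 2021 km.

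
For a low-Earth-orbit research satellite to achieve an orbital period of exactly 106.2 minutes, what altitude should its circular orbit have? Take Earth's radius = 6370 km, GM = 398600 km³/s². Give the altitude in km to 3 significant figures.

T = 106.2 min = 6372.0 s.
From T = 2π√(a³/μ): a = (μ T²/4π²)^(1/3) = (398600 × 6372.0² / 4π²)^(1/3) = 7429 km.
Altitude h = a − R = 7429 − 6370 = 1059 km.

1060 km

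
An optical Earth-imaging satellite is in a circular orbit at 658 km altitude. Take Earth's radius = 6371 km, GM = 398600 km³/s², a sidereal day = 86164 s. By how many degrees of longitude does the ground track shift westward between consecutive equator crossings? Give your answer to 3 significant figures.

Semi-major axis a = 6371 + 658 = 7029 km. Period T = 2π√(a³/μ) = 2π√(7029³/398600) = 5864.8 s = 97.75 min.
During one orbit Earth rotates (5864.8 / 86164) × 360° = 24.50°.

24.5°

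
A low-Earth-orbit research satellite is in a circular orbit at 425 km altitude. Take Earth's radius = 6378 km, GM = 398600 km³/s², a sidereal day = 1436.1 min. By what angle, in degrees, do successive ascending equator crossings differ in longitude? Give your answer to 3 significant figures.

Semi-major axis a = 6378 + 425 = 6803 km. Period T = 2π√(a³/μ) = 2π√(6803³/398600) = 5584.2 s = 93.07 min.
During one orbit Earth rotates (5584.2 / 86166) × 360° = 23.33°.

23.3°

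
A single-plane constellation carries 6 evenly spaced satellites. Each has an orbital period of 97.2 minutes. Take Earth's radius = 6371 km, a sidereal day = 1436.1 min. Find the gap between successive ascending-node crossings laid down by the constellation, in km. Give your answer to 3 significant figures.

T = 97.2 min = 5832.0 s.
Single-satellite node shift = (5832.0/86166) × 360° = 24.37°.
With 6 satellites evenly phased, successive equator crossings are 24.37/6 = 4.061° apart.
That is 4.061 × 111.2 = 452 km at the equator.

452 km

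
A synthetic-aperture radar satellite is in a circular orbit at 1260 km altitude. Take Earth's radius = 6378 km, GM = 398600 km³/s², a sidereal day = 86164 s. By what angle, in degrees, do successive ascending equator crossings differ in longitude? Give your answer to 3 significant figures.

Semi-major axis a = 6378 + 1260 = 7638 km. Period T = 2π√(a³/μ) = 2π√(7638³/398600) = 6643.3 s = 110.72 min.
During one orbit Earth rotates (6643.3 / 86164) × 360° = 27.76°.

27.8°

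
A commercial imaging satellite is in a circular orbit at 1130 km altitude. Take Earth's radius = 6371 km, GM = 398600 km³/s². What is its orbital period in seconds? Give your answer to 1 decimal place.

Semi-major axis a = 6371 + 1130 = 7501 km. Period T = 2π√(a³/μ) = 2π√(7501³/398600) = 6465.3 s = 107.76 min.

6465.3 seconds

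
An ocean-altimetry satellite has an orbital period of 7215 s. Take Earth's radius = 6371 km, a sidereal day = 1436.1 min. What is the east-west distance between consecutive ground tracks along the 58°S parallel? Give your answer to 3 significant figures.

1780 km

Node shift per orbit = (7215.0/86166) × 360° = 30.14°.
Equatorial spacing = 30.14 × 111.2 km/° = 3352 km.
At 58° latitude, spacing = 3352 × cos(58°) = 1776 km.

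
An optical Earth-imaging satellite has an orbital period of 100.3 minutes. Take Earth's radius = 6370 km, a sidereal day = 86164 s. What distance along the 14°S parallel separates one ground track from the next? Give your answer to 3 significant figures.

T = 100.3 min = 6018.0 s.
Node shift per orbit = (6018.0/86164) × 360° = 25.14°.
Equatorial spacing = 25.14 × 111.2 km/° = 2795 km.
At 14° latitude, spacing = 2795 × cos(14°) = 2712 km.

2710 km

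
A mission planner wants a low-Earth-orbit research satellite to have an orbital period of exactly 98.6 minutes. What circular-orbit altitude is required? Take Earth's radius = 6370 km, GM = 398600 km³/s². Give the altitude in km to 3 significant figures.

700 km

T = 98.6 min = 5916.0 s.
From T = 2π√(a³/μ): a = (μ T²/4π²)^(1/3) = (398600 × 5916.0² / 4π²)^(1/3) = 7070 km.
Altitude h = a − R = 7070 − 6370 = 700 km.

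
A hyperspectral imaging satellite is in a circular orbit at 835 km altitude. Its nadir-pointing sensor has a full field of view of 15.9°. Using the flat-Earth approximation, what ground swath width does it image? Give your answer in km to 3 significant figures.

Half-angle = 15.9°/2 = 7.95°.
Swath width ≈ 2h·tan(θ/2) = 2 × 835 × tan(7.95°) = 233.2 km.

233 km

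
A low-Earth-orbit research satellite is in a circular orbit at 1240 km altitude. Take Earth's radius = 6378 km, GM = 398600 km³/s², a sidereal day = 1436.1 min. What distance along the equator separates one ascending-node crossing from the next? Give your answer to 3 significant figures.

Semi-major axis a = 6378 + 1240 = 7618 km. Period T = 2π√(a³/μ) = 2π√(7618³/398600) = 6617.2 s = 110.29 min.
During one orbit Earth rotates (6617.2 / 86166) × 360° = 27.65°.
At the equator that is 27.65° × (2π·6378/360) km/° = 27.65 × 111.3 = 3078 km.

3080 km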